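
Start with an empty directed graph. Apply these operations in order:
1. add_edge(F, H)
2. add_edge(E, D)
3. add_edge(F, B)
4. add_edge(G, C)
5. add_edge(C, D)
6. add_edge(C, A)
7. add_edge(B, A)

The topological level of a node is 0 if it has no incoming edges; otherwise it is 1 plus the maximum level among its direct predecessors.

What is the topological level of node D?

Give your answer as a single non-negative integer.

Op 1: add_edge(F, H). Edges now: 1
Op 2: add_edge(E, D). Edges now: 2
Op 3: add_edge(F, B). Edges now: 3
Op 4: add_edge(G, C). Edges now: 4
Op 5: add_edge(C, D). Edges now: 5
Op 6: add_edge(C, A). Edges now: 6
Op 7: add_edge(B, A). Edges now: 7
Compute levels (Kahn BFS):
  sources (in-degree 0): E, F, G
  process E: level=0
    E->D: in-degree(D)=1, level(D)>=1
  process F: level=0
    F->B: in-degree(B)=0, level(B)=1, enqueue
    F->H: in-degree(H)=0, level(H)=1, enqueue
  process G: level=0
    G->C: in-degree(C)=0, level(C)=1, enqueue
  process B: level=1
    B->A: in-degree(A)=1, level(A)>=2
  process H: level=1
  process C: level=1
    C->A: in-degree(A)=0, level(A)=2, enqueue
    C->D: in-degree(D)=0, level(D)=2, enqueue
  process A: level=2
  process D: level=2
All levels: A:2, B:1, C:1, D:2, E:0, F:0, G:0, H:1
level(D) = 2

Answer: 2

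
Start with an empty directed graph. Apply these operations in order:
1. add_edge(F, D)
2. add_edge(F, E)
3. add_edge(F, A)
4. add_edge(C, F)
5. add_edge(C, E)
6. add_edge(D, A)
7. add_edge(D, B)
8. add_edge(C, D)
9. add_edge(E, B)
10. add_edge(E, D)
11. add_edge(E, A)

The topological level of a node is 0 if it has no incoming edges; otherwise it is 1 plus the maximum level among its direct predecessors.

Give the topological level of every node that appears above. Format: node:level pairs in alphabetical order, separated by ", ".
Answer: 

Answer: A:4, B:4, C:0, D:3, E:2, F:1

Derivation:
Op 1: add_edge(F, D). Edges now: 1
Op 2: add_edge(F, E). Edges now: 2
Op 3: add_edge(F, A). Edges now: 3
Op 4: add_edge(C, F). Edges now: 4
Op 5: add_edge(C, E). Edges now: 5
Op 6: add_edge(D, A). Edges now: 6
Op 7: add_edge(D, B). Edges now: 7
Op 8: add_edge(C, D). Edges now: 8
Op 9: add_edge(E, B). Edges now: 9
Op 10: add_edge(E, D). Edges now: 10
Op 11: add_edge(E, A). Edges now: 11
Compute levels (Kahn BFS):
  sources (in-degree 0): C
  process C: level=0
    C->D: in-degree(D)=2, level(D)>=1
    C->E: in-degree(E)=1, level(E)>=1
    C->F: in-degree(F)=0, level(F)=1, enqueue
  process F: level=1
    F->A: in-degree(A)=2, level(A)>=2
    F->D: in-degree(D)=1, level(D)>=2
    F->E: in-degree(E)=0, level(E)=2, enqueue
  process E: level=2
    E->A: in-degree(A)=1, level(A)>=3
    E->B: in-degree(B)=1, level(B)>=3
    E->D: in-degree(D)=0, level(D)=3, enqueue
  process D: level=3
    D->A: in-degree(A)=0, level(A)=4, enqueue
    D->B: in-degree(B)=0, level(B)=4, enqueue
  process A: level=4
  process B: level=4
All levels: A:4, B:4, C:0, D:3, E:2, F:1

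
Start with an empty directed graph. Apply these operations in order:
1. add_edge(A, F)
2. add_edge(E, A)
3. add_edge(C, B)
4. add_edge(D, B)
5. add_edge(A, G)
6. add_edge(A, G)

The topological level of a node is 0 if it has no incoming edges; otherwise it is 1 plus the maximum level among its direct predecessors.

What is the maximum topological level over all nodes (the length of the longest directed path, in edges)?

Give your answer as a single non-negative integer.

Op 1: add_edge(A, F). Edges now: 1
Op 2: add_edge(E, A). Edges now: 2
Op 3: add_edge(C, B). Edges now: 3
Op 4: add_edge(D, B). Edges now: 4
Op 5: add_edge(A, G). Edges now: 5
Op 6: add_edge(A, G) (duplicate, no change). Edges now: 5
Compute levels (Kahn BFS):
  sources (in-degree 0): C, D, E
  process C: level=0
    C->B: in-degree(B)=1, level(B)>=1
  process D: level=0
    D->B: in-degree(B)=0, level(B)=1, enqueue
  process E: level=0
    E->A: in-degree(A)=0, level(A)=1, enqueue
  process B: level=1
  process A: level=1
    A->F: in-degree(F)=0, level(F)=2, enqueue
    A->G: in-degree(G)=0, level(G)=2, enqueue
  process F: level=2
  process G: level=2
All levels: A:1, B:1, C:0, D:0, E:0, F:2, G:2
max level = 2

Answer: 2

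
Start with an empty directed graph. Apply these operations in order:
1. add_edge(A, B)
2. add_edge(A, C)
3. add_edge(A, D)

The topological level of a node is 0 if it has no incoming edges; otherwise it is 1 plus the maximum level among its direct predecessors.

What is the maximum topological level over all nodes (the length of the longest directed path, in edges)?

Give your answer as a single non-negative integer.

Answer: 1

Derivation:
Op 1: add_edge(A, B). Edges now: 1
Op 2: add_edge(A, C). Edges now: 2
Op 3: add_edge(A, D). Edges now: 3
Compute levels (Kahn BFS):
  sources (in-degree 0): A
  process A: level=0
    A->B: in-degree(B)=0, level(B)=1, enqueue
    A->C: in-degree(C)=0, level(C)=1, enqueue
    A->D: in-degree(D)=0, level(D)=1, enqueue
  process B: level=1
  process C: level=1
  process D: level=1
All levels: A:0, B:1, C:1, D:1
max level = 1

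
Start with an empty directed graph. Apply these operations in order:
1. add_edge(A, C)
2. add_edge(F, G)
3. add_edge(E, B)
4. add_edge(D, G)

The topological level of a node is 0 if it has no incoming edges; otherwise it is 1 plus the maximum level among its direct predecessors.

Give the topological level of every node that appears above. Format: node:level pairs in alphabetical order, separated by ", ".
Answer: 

Answer: A:0, B:1, C:1, D:0, E:0, F:0, G:1

Derivation:
Op 1: add_edge(A, C). Edges now: 1
Op 2: add_edge(F, G). Edges now: 2
Op 3: add_edge(E, B). Edges now: 3
Op 4: add_edge(D, G). Edges now: 4
Compute levels (Kahn BFS):
  sources (in-degree 0): A, D, E, F
  process A: level=0
    A->C: in-degree(C)=0, level(C)=1, enqueue
  process D: level=0
    D->G: in-degree(G)=1, level(G)>=1
  process E: level=0
    E->B: in-degree(B)=0, level(B)=1, enqueue
  process F: level=0
    F->G: in-degree(G)=0, level(G)=1, enqueue
  process C: level=1
  process B: level=1
  process G: level=1
All levels: A:0, B:1, C:1, D:0, E:0, F:0, G:1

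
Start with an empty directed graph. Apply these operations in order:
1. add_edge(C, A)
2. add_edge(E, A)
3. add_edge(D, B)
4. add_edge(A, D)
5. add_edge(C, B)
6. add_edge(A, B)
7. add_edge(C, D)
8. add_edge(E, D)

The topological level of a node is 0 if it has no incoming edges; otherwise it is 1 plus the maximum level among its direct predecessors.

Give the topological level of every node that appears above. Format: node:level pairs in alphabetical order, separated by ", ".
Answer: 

Op 1: add_edge(C, A). Edges now: 1
Op 2: add_edge(E, A). Edges now: 2
Op 3: add_edge(D, B). Edges now: 3
Op 4: add_edge(A, D). Edges now: 4
Op 5: add_edge(C, B). Edges now: 5
Op 6: add_edge(A, B). Edges now: 6
Op 7: add_edge(C, D). Edges now: 7
Op 8: add_edge(E, D). Edges now: 8
Compute levels (Kahn BFS):
  sources (in-degree 0): C, E
  process C: level=0
    C->A: in-degree(A)=1, level(A)>=1
    C->B: in-degree(B)=2, level(B)>=1
    C->D: in-degree(D)=2, level(D)>=1
  process E: level=0
    E->A: in-degree(A)=0, level(A)=1, enqueue
    E->D: in-degree(D)=1, level(D)>=1
  process A: level=1
    A->B: in-degree(B)=1, level(B)>=2
    A->D: in-degree(D)=0, level(D)=2, enqueue
  process D: level=2
    D->B: in-degree(B)=0, level(B)=3, enqueue
  process B: level=3
All levels: A:1, B:3, C:0, D:2, E:0

Answer: A:1, B:3, C:0, D:2, E:0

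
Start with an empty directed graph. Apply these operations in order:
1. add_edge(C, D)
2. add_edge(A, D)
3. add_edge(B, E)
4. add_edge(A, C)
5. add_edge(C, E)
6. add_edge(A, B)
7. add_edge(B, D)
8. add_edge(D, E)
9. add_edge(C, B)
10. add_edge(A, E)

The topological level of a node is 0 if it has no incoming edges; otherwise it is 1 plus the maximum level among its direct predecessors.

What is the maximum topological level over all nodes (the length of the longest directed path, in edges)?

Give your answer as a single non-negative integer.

Answer: 4

Derivation:
Op 1: add_edge(C, D). Edges now: 1
Op 2: add_edge(A, D). Edges now: 2
Op 3: add_edge(B, E). Edges now: 3
Op 4: add_edge(A, C). Edges now: 4
Op 5: add_edge(C, E). Edges now: 5
Op 6: add_edge(A, B). Edges now: 6
Op 7: add_edge(B, D). Edges now: 7
Op 8: add_edge(D, E). Edges now: 8
Op 9: add_edge(C, B). Edges now: 9
Op 10: add_edge(A, E). Edges now: 10
Compute levels (Kahn BFS):
  sources (in-degree 0): A
  process A: level=0
    A->B: in-degree(B)=1, level(B)>=1
    A->C: in-degree(C)=0, level(C)=1, enqueue
    A->D: in-degree(D)=2, level(D)>=1
    A->E: in-degree(E)=3, level(E)>=1
  process C: level=1
    C->B: in-degree(B)=0, level(B)=2, enqueue
    C->D: in-degree(D)=1, level(D)>=2
    C->E: in-degree(E)=2, level(E)>=2
  process B: level=2
    B->D: in-degree(D)=0, level(D)=3, enqueue
    B->E: in-degree(E)=1, level(E)>=3
  process D: level=3
    D->E: in-degree(E)=0, level(E)=4, enqueue
  process E: level=4
All levels: A:0, B:2, C:1, D:3, E:4
max level = 4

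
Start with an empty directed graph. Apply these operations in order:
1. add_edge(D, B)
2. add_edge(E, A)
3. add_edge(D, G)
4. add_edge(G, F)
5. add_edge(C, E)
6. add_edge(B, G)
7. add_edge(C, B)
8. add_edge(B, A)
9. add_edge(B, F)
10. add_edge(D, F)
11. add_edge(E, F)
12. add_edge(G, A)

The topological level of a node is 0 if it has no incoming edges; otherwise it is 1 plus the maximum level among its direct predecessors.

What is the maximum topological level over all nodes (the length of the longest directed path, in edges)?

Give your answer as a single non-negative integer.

Op 1: add_edge(D, B). Edges now: 1
Op 2: add_edge(E, A). Edges now: 2
Op 3: add_edge(D, G). Edges now: 3
Op 4: add_edge(G, F). Edges now: 4
Op 5: add_edge(C, E). Edges now: 5
Op 6: add_edge(B, G). Edges now: 6
Op 7: add_edge(C, B). Edges now: 7
Op 8: add_edge(B, A). Edges now: 8
Op 9: add_edge(B, F). Edges now: 9
Op 10: add_edge(D, F). Edges now: 10
Op 11: add_edge(E, F). Edges now: 11
Op 12: add_edge(G, A). Edges now: 12
Compute levels (Kahn BFS):
  sources (in-degree 0): C, D
  process C: level=0
    C->B: in-degree(B)=1, level(B)>=1
    C->E: in-degree(E)=0, level(E)=1, enqueue
  process D: level=0
    D->B: in-degree(B)=0, level(B)=1, enqueue
    D->F: in-degree(F)=3, level(F)>=1
    D->G: in-degree(G)=1, level(G)>=1
  process E: level=1
    E->A: in-degree(A)=2, level(A)>=2
    E->F: in-degree(F)=2, level(F)>=2
  process B: level=1
    B->A: in-degree(A)=1, level(A)>=2
    B->F: in-degree(F)=1, level(F)>=2
    B->G: in-degree(G)=0, level(G)=2, enqueue
  process G: level=2
    G->A: in-degree(A)=0, level(A)=3, enqueue
    G->F: in-degree(F)=0, level(F)=3, enqueue
  process A: level=3
  process F: level=3
All levels: A:3, B:1, C:0, D:0, E:1, F:3, G:2
max level = 3

Answer: 3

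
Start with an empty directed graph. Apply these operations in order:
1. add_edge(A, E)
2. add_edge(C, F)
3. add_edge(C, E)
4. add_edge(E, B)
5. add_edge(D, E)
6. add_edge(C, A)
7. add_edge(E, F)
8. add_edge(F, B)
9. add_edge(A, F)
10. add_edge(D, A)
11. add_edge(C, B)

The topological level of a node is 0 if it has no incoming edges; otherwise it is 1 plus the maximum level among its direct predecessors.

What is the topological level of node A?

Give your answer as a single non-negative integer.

Answer: 1

Derivation:
Op 1: add_edge(A, E). Edges now: 1
Op 2: add_edge(C, F). Edges now: 2
Op 3: add_edge(C, E). Edges now: 3
Op 4: add_edge(E, B). Edges now: 4
Op 5: add_edge(D, E). Edges now: 5
Op 6: add_edge(C, A). Edges now: 6
Op 7: add_edge(E, F). Edges now: 7
Op 8: add_edge(F, B). Edges now: 8
Op 9: add_edge(A, F). Edges now: 9
Op 10: add_edge(D, A). Edges now: 10
Op 11: add_edge(C, B). Edges now: 11
Compute levels (Kahn BFS):
  sources (in-degree 0): C, D
  process C: level=0
    C->A: in-degree(A)=1, level(A)>=1
    C->B: in-degree(B)=2, level(B)>=1
    C->E: in-degree(E)=2, level(E)>=1
    C->F: in-degree(F)=2, level(F)>=1
  process D: level=0
    D->A: in-degree(A)=0, level(A)=1, enqueue
    D->E: in-degree(E)=1, level(E)>=1
  process A: level=1
    A->E: in-degree(E)=0, level(E)=2, enqueue
    A->F: in-degree(F)=1, level(F)>=2
  process E: level=2
    E->B: in-degree(B)=1, level(B)>=3
    E->F: in-degree(F)=0, level(F)=3, enqueue
  process F: level=3
    F->B: in-degree(B)=0, level(B)=4, enqueue
  process B: level=4
All levels: A:1, B:4, C:0, D:0, E:2, F:3
level(A) = 1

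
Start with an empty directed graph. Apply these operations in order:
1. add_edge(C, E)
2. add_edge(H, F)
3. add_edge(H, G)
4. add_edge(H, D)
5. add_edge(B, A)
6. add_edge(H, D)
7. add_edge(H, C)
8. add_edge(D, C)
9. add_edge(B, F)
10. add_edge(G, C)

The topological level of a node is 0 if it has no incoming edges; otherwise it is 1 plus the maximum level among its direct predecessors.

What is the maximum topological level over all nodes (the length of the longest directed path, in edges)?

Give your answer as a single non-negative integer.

Op 1: add_edge(C, E). Edges now: 1
Op 2: add_edge(H, F). Edges now: 2
Op 3: add_edge(H, G). Edges now: 3
Op 4: add_edge(H, D). Edges now: 4
Op 5: add_edge(B, A). Edges now: 5
Op 6: add_edge(H, D) (duplicate, no change). Edges now: 5
Op 7: add_edge(H, C). Edges now: 6
Op 8: add_edge(D, C). Edges now: 7
Op 9: add_edge(B, F). Edges now: 8
Op 10: add_edge(G, C). Edges now: 9
Compute levels (Kahn BFS):
  sources (in-degree 0): B, H
  process B: level=0
    B->A: in-degree(A)=0, level(A)=1, enqueue
    B->F: in-degree(F)=1, level(F)>=1
  process H: level=0
    H->C: in-degree(C)=2, level(C)>=1
    H->D: in-degree(D)=0, level(D)=1, enqueue
    H->F: in-degree(F)=0, level(F)=1, enqueue
    H->G: in-degree(G)=0, level(G)=1, enqueue
  process A: level=1
  process D: level=1
    D->C: in-degree(C)=1, level(C)>=2
  process F: level=1
  process G: level=1
    G->C: in-degree(C)=0, level(C)=2, enqueue
  process C: level=2
    C->E: in-degree(E)=0, level(E)=3, enqueue
  process E: level=3
All levels: A:1, B:0, C:2, D:1, E:3, F:1, G:1, H:0
max level = 3

Answer: 3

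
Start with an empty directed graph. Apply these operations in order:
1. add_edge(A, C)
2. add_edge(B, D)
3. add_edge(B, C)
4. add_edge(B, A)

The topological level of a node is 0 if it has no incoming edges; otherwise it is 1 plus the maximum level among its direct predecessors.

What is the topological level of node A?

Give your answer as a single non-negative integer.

Answer: 1

Derivation:
Op 1: add_edge(A, C). Edges now: 1
Op 2: add_edge(B, D). Edges now: 2
Op 3: add_edge(B, C). Edges now: 3
Op 4: add_edge(B, A). Edges now: 4
Compute levels (Kahn BFS):
  sources (in-degree 0): B
  process B: level=0
    B->A: in-degree(A)=0, level(A)=1, enqueue
    B->C: in-degree(C)=1, level(C)>=1
    B->D: in-degree(D)=0, level(D)=1, enqueue
  process A: level=1
    A->C: in-degree(C)=0, level(C)=2, enqueue
  process D: level=1
  process C: level=2
All levels: A:1, B:0, C:2, D:1
level(A) = 1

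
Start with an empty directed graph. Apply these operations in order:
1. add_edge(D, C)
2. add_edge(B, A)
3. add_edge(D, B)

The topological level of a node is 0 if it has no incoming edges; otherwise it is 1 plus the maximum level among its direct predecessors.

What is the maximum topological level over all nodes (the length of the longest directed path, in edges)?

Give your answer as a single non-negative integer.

Answer: 2

Derivation:
Op 1: add_edge(D, C). Edges now: 1
Op 2: add_edge(B, A). Edges now: 2
Op 3: add_edge(D, B). Edges now: 3
Compute levels (Kahn BFS):
  sources (in-degree 0): D
  process D: level=0
    D->B: in-degree(B)=0, level(B)=1, enqueue
    D->C: in-degree(C)=0, level(C)=1, enqueue
  process B: level=1
    B->A: in-degree(A)=0, level(A)=2, enqueue
  process C: level=1
  process A: level=2
All levels: A:2, B:1, C:1, D:0
max level = 2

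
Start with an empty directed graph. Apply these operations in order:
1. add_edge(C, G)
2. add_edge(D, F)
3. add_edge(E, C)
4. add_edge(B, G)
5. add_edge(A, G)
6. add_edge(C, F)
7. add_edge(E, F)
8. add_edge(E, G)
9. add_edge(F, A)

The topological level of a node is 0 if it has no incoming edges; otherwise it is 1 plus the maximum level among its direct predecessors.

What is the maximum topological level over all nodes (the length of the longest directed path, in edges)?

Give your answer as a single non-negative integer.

Op 1: add_edge(C, G). Edges now: 1
Op 2: add_edge(D, F). Edges now: 2
Op 3: add_edge(E, C). Edges now: 3
Op 4: add_edge(B, G). Edges now: 4
Op 5: add_edge(A, G). Edges now: 5
Op 6: add_edge(C, F). Edges now: 6
Op 7: add_edge(E, F). Edges now: 7
Op 8: add_edge(E, G). Edges now: 8
Op 9: add_edge(F, A). Edges now: 9
Compute levels (Kahn BFS):
  sources (in-degree 0): B, D, E
  process B: level=0
    B->G: in-degree(G)=3, level(G)>=1
  process D: level=0
    D->F: in-degree(F)=2, level(F)>=1
  process E: level=0
    E->C: in-degree(C)=0, level(C)=1, enqueue
    E->F: in-degree(F)=1, level(F)>=1
    E->G: in-degree(G)=2, level(G)>=1
  process C: level=1
    C->F: in-degree(F)=0, level(F)=2, enqueue
    C->G: in-degree(G)=1, level(G)>=2
  process F: level=2
    F->A: in-degree(A)=0, level(A)=3, enqueue
  process A: level=3
    A->G: in-degree(G)=0, level(G)=4, enqueue
  process G: level=4
All levels: A:3, B:0, C:1, D:0, E:0, F:2, G:4
max level = 4

Answer: 4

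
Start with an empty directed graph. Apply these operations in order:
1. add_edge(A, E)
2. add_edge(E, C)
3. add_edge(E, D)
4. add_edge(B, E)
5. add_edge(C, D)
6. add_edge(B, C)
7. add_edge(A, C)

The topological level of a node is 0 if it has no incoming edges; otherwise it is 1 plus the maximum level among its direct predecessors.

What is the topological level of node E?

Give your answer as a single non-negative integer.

Op 1: add_edge(A, E). Edges now: 1
Op 2: add_edge(E, C). Edges now: 2
Op 3: add_edge(E, D). Edges now: 3
Op 4: add_edge(B, E). Edges now: 4
Op 5: add_edge(C, D). Edges now: 5
Op 6: add_edge(B, C). Edges now: 6
Op 7: add_edge(A, C). Edges now: 7
Compute levels (Kahn BFS):
  sources (in-degree 0): A, B
  process A: level=0
    A->C: in-degree(C)=2, level(C)>=1
    A->E: in-degree(E)=1, level(E)>=1
  process B: level=0
    B->C: in-degree(C)=1, level(C)>=1
    B->E: in-degree(E)=0, level(E)=1, enqueue
  process E: level=1
    E->C: in-degree(C)=0, level(C)=2, enqueue
    E->D: in-degree(D)=1, level(D)>=2
  process C: level=2
    C->D: in-degree(D)=0, level(D)=3, enqueue
  process D: level=3
All levels: A:0, B:0, C:2, D:3, E:1
level(E) = 1

Answer: 1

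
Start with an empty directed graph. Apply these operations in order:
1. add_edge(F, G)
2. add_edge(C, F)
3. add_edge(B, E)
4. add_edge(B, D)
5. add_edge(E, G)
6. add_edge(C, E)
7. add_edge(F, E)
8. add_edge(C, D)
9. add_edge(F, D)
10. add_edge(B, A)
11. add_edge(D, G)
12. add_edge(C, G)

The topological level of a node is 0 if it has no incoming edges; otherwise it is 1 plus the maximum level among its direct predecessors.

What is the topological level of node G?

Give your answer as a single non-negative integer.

Op 1: add_edge(F, G). Edges now: 1
Op 2: add_edge(C, F). Edges now: 2
Op 3: add_edge(B, E). Edges now: 3
Op 4: add_edge(B, D). Edges now: 4
Op 5: add_edge(E, G). Edges now: 5
Op 6: add_edge(C, E). Edges now: 6
Op 7: add_edge(F, E). Edges now: 7
Op 8: add_edge(C, D). Edges now: 8
Op 9: add_edge(F, D). Edges now: 9
Op 10: add_edge(B, A). Edges now: 10
Op 11: add_edge(D, G). Edges now: 11
Op 12: add_edge(C, G). Edges now: 12
Compute levels (Kahn BFS):
  sources (in-degree 0): B, C
  process B: level=0
    B->A: in-degree(A)=0, level(A)=1, enqueue
    B->D: in-degree(D)=2, level(D)>=1
    B->E: in-degree(E)=2, level(E)>=1
  process C: level=0
    C->D: in-degree(D)=1, level(D)>=1
    C->E: in-degree(E)=1, level(E)>=1
    C->F: in-degree(F)=0, level(F)=1, enqueue
    C->G: in-degree(G)=3, level(G)>=1
  process A: level=1
  process F: level=1
    F->D: in-degree(D)=0, level(D)=2, enqueue
    F->E: in-degree(E)=0, level(E)=2, enqueue
    F->G: in-degree(G)=2, level(G)>=2
  process D: level=2
    D->G: in-degree(G)=1, level(G)>=3
  process E: level=2
    E->G: in-degree(G)=0, level(G)=3, enqueue
  process G: level=3
All levels: A:1, B:0, C:0, D:2, E:2, F:1, G:3
level(G) = 3

Answer: 3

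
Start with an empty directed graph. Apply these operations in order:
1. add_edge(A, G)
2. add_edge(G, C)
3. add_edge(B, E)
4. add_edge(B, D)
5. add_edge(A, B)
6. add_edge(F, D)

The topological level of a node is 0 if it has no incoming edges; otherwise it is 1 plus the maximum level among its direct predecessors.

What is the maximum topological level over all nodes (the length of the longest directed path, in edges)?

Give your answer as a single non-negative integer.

Answer: 2

Derivation:
Op 1: add_edge(A, G). Edges now: 1
Op 2: add_edge(G, C). Edges now: 2
Op 3: add_edge(B, E). Edges now: 3
Op 4: add_edge(B, D). Edges now: 4
Op 5: add_edge(A, B). Edges now: 5
Op 6: add_edge(F, D). Edges now: 6
Compute levels (Kahn BFS):
  sources (in-degree 0): A, F
  process A: level=0
    A->B: in-degree(B)=0, level(B)=1, enqueue
    A->G: in-degree(G)=0, level(G)=1, enqueue
  process F: level=0
    F->D: in-degree(D)=1, level(D)>=1
  process B: level=1
    B->D: in-degree(D)=0, level(D)=2, enqueue
    B->E: in-degree(E)=0, level(E)=2, enqueue
  process G: level=1
    G->C: in-degree(C)=0, level(C)=2, enqueue
  process D: level=2
  process E: level=2
  process C: level=2
All levels: A:0, B:1, C:2, D:2, E:2, F:0, G:1
max level = 2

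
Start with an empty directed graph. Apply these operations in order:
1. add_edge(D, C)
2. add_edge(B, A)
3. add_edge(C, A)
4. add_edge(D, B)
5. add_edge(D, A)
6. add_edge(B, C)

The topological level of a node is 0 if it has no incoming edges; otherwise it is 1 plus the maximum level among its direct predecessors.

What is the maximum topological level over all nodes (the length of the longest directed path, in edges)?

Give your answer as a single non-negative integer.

Answer: 3

Derivation:
Op 1: add_edge(D, C). Edges now: 1
Op 2: add_edge(B, A). Edges now: 2
Op 3: add_edge(C, A). Edges now: 3
Op 4: add_edge(D, B). Edges now: 4
Op 5: add_edge(D, A). Edges now: 5
Op 6: add_edge(B, C). Edges now: 6
Compute levels (Kahn BFS):
  sources (in-degree 0): D
  process D: level=0
    D->A: in-degree(A)=2, level(A)>=1
    D->B: in-degree(B)=0, level(B)=1, enqueue
    D->C: in-degree(C)=1, level(C)>=1
  process B: level=1
    B->A: in-degree(A)=1, level(A)>=2
    B->C: in-degree(C)=0, level(C)=2, enqueue
  process C: level=2
    C->A: in-degree(A)=0, level(A)=3, enqueue
  process A: level=3
All levels: A:3, B:1, C:2, D:0
max level = 3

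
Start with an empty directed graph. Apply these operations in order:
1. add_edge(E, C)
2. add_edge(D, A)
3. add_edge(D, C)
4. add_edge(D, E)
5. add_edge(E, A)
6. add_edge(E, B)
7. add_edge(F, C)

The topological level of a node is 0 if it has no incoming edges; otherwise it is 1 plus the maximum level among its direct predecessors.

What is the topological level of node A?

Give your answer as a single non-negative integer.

Answer: 2

Derivation:
Op 1: add_edge(E, C). Edges now: 1
Op 2: add_edge(D, A). Edges now: 2
Op 3: add_edge(D, C). Edges now: 3
Op 4: add_edge(D, E). Edges now: 4
Op 5: add_edge(E, A). Edges now: 5
Op 6: add_edge(E, B). Edges now: 6
Op 7: add_edge(F, C). Edges now: 7
Compute levels (Kahn BFS):
  sources (in-degree 0): D, F
  process D: level=0
    D->A: in-degree(A)=1, level(A)>=1
    D->C: in-degree(C)=2, level(C)>=1
    D->E: in-degree(E)=0, level(E)=1, enqueue
  process F: level=0
    F->C: in-degree(C)=1, level(C)>=1
  process E: level=1
    E->A: in-degree(A)=0, level(A)=2, enqueue
    E->B: in-degree(B)=0, level(B)=2, enqueue
    E->C: in-degree(C)=0, level(C)=2, enqueue
  process A: level=2
  process B: level=2
  process C: level=2
All levels: A:2, B:2, C:2, D:0, E:1, F:0
level(A) = 2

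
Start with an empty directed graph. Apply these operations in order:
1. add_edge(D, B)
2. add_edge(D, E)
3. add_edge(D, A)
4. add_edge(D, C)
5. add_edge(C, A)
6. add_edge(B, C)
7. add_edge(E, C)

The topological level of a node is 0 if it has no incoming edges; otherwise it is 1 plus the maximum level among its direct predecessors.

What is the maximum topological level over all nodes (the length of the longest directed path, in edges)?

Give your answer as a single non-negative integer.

Op 1: add_edge(D, B). Edges now: 1
Op 2: add_edge(D, E). Edges now: 2
Op 3: add_edge(D, A). Edges now: 3
Op 4: add_edge(D, C). Edges now: 4
Op 5: add_edge(C, A). Edges now: 5
Op 6: add_edge(B, C). Edges now: 6
Op 7: add_edge(E, C). Edges now: 7
Compute levels (Kahn BFS):
  sources (in-degree 0): D
  process D: level=0
    D->A: in-degree(A)=1, level(A)>=1
    D->B: in-degree(B)=0, level(B)=1, enqueue
    D->C: in-degree(C)=2, level(C)>=1
    D->E: in-degree(E)=0, level(E)=1, enqueue
  process B: level=1
    B->C: in-degree(C)=1, level(C)>=2
  process E: level=1
    E->C: in-degree(C)=0, level(C)=2, enqueue
  process C: level=2
    C->A: in-degree(A)=0, level(A)=3, enqueue
  process A: level=3
All levels: A:3, B:1, C:2, D:0, E:1
max level = 3

Answer: 3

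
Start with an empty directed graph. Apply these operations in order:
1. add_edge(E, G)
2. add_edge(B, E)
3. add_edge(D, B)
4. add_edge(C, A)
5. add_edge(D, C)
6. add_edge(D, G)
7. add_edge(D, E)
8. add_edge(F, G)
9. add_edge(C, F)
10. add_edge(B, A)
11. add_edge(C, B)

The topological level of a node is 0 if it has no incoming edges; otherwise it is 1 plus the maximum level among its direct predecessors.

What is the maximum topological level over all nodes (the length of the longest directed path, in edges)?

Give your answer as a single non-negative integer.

Answer: 4

Derivation:
Op 1: add_edge(E, G). Edges now: 1
Op 2: add_edge(B, E). Edges now: 2
Op 3: add_edge(D, B). Edges now: 3
Op 4: add_edge(C, A). Edges now: 4
Op 5: add_edge(D, C). Edges now: 5
Op 6: add_edge(D, G). Edges now: 6
Op 7: add_edge(D, E). Edges now: 7
Op 8: add_edge(F, G). Edges now: 8
Op 9: add_edge(C, F). Edges now: 9
Op 10: add_edge(B, A). Edges now: 10
Op 11: add_edge(C, B). Edges now: 11
Compute levels (Kahn BFS):
  sources (in-degree 0): D
  process D: level=0
    D->B: in-degree(B)=1, level(B)>=1
    D->C: in-degree(C)=0, level(C)=1, enqueue
    D->E: in-degree(E)=1, level(E)>=1
    D->G: in-degree(G)=2, level(G)>=1
  process C: level=1
    C->A: in-degree(A)=1, level(A)>=2
    C->B: in-degree(B)=0, level(B)=2, enqueue
    C->F: in-degree(F)=0, level(F)=2, enqueue
  process B: level=2
    B->A: in-degree(A)=0, level(A)=3, enqueue
    B->E: in-degree(E)=0, level(E)=3, enqueue
  process F: level=2
    F->G: in-degree(G)=1, level(G)>=3
  process A: level=3
  process E: level=3
    E->G: in-degree(G)=0, level(G)=4, enqueue
  process G: level=4
All levels: A:3, B:2, C:1, D:0, E:3, F:2, G:4
max level = 4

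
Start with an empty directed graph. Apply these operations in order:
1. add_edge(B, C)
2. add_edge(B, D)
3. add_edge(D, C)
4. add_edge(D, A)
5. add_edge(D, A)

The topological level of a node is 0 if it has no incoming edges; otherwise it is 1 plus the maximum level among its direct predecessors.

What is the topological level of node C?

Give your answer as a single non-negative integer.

Op 1: add_edge(B, C). Edges now: 1
Op 2: add_edge(B, D). Edges now: 2
Op 3: add_edge(D, C). Edges now: 3
Op 4: add_edge(D, A). Edges now: 4
Op 5: add_edge(D, A) (duplicate, no change). Edges now: 4
Compute levels (Kahn BFS):
  sources (in-degree 0): B
  process B: level=0
    B->C: in-degree(C)=1, level(C)>=1
    B->D: in-degree(D)=0, level(D)=1, enqueue
  process D: level=1
    D->A: in-degree(A)=0, level(A)=2, enqueue
    D->C: in-degree(C)=0, level(C)=2, enqueue
  process A: level=2
  process C: level=2
All levels: A:2, B:0, C:2, D:1
level(C) = 2

Answer: 2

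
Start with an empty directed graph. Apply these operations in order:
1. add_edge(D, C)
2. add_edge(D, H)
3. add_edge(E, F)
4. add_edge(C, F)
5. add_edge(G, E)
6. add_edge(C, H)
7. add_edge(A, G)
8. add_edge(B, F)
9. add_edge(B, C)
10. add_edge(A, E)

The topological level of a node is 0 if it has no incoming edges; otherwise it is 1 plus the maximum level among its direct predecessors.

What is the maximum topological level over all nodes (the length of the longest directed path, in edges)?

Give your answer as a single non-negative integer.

Answer: 3

Derivation:
Op 1: add_edge(D, C). Edges now: 1
Op 2: add_edge(D, H). Edges now: 2
Op 3: add_edge(E, F). Edges now: 3
Op 4: add_edge(C, F). Edges now: 4
Op 5: add_edge(G, E). Edges now: 5
Op 6: add_edge(C, H). Edges now: 6
Op 7: add_edge(A, G). Edges now: 7
Op 8: add_edge(B, F). Edges now: 8
Op 9: add_edge(B, C). Edges now: 9
Op 10: add_edge(A, E). Edges now: 10
Compute levels (Kahn BFS):
  sources (in-degree 0): A, B, D
  process A: level=0
    A->E: in-degree(E)=1, level(E)>=1
    A->G: in-degree(G)=0, level(G)=1, enqueue
  process B: level=0
    B->C: in-degree(C)=1, level(C)>=1
    B->F: in-degree(F)=2, level(F)>=1
  process D: level=0
    D->C: in-degree(C)=0, level(C)=1, enqueue
    D->H: in-degree(H)=1, level(H)>=1
  process G: level=1
    G->E: in-degree(E)=0, level(E)=2, enqueue
  process C: level=1
    C->F: in-degree(F)=1, level(F)>=2
    C->H: in-degree(H)=0, level(H)=2, enqueue
  process E: level=2
    E->F: in-degree(F)=0, level(F)=3, enqueue
  process H: level=2
  process F: level=3
All levels: A:0, B:0, C:1, D:0, E:2, F:3, G:1, H:2
max level = 3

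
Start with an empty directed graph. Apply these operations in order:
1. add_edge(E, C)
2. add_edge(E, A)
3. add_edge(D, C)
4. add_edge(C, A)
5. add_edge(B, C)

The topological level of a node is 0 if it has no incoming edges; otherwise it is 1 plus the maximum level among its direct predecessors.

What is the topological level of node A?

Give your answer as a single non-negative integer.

Op 1: add_edge(E, C). Edges now: 1
Op 2: add_edge(E, A). Edges now: 2
Op 3: add_edge(D, C). Edges now: 3
Op 4: add_edge(C, A). Edges now: 4
Op 5: add_edge(B, C). Edges now: 5
Compute levels (Kahn BFS):
  sources (in-degree 0): B, D, E
  process B: level=0
    B->C: in-degree(C)=2, level(C)>=1
  process D: level=0
    D->C: in-degree(C)=1, level(C)>=1
  process E: level=0
    E->A: in-degree(A)=1, level(A)>=1
    E->C: in-degree(C)=0, level(C)=1, enqueue
  process C: level=1
    C->A: in-degree(A)=0, level(A)=2, enqueue
  process A: level=2
All levels: A:2, B:0, C:1, D:0, E:0
level(A) = 2

Answer: 2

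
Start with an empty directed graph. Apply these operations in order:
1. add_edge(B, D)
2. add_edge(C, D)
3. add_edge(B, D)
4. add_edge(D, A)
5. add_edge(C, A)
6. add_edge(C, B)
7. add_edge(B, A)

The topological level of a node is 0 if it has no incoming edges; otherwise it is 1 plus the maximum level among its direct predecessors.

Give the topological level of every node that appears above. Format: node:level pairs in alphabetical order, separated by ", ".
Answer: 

Answer: A:3, B:1, C:0, D:2

Derivation:
Op 1: add_edge(B, D). Edges now: 1
Op 2: add_edge(C, D). Edges now: 2
Op 3: add_edge(B, D) (duplicate, no change). Edges now: 2
Op 4: add_edge(D, A). Edges now: 3
Op 5: add_edge(C, A). Edges now: 4
Op 6: add_edge(C, B). Edges now: 5
Op 7: add_edge(B, A). Edges now: 6
Compute levels (Kahn BFS):
  sources (in-degree 0): C
  process C: level=0
    C->A: in-degree(A)=2, level(A)>=1
    C->B: in-degree(B)=0, level(B)=1, enqueue
    C->D: in-degree(D)=1, level(D)>=1
  process B: level=1
    B->A: in-degree(A)=1, level(A)>=2
    B->D: in-degree(D)=0, level(D)=2, enqueue
  process D: level=2
    D->A: in-degree(A)=0, level(A)=3, enqueue
  process A: level=3
All levels: A:3, B:1, C:0, D:2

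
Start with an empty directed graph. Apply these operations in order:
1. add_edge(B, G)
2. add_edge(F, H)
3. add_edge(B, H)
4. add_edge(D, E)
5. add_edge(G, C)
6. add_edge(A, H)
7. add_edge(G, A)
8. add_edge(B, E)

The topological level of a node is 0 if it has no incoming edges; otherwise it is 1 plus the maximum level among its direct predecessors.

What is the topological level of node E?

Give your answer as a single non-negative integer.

Op 1: add_edge(B, G). Edges now: 1
Op 2: add_edge(F, H). Edges now: 2
Op 3: add_edge(B, H). Edges now: 3
Op 4: add_edge(D, E). Edges now: 4
Op 5: add_edge(G, C). Edges now: 5
Op 6: add_edge(A, H). Edges now: 6
Op 7: add_edge(G, A). Edges now: 7
Op 8: add_edge(B, E). Edges now: 8
Compute levels (Kahn BFS):
  sources (in-degree 0): B, D, F
  process B: level=0
    B->E: in-degree(E)=1, level(E)>=1
    B->G: in-degree(G)=0, level(G)=1, enqueue
    B->H: in-degree(H)=2, level(H)>=1
  process D: level=0
    D->E: in-degree(E)=0, level(E)=1, enqueue
  process F: level=0
    F->H: in-degree(H)=1, level(H)>=1
  process G: level=1
    G->A: in-degree(A)=0, level(A)=2, enqueue
    G->C: in-degree(C)=0, level(C)=2, enqueue
  process E: level=1
  process A: level=2
    A->H: in-degree(H)=0, level(H)=3, enqueue
  process C: level=2
  process H: level=3
All levels: A:2, B:0, C:2, D:0, E:1, F:0, G:1, H:3
level(E) = 1

Answer: 1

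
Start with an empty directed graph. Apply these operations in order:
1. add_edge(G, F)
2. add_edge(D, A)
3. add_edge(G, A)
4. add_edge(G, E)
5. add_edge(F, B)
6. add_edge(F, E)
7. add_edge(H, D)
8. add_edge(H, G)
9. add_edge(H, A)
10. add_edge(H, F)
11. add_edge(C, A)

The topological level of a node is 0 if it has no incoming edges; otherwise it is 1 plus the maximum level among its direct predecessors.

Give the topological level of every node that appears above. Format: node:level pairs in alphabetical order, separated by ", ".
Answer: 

Answer: A:2, B:3, C:0, D:1, E:3, F:2, G:1, H:0

Derivation:
Op 1: add_edge(G, F). Edges now: 1
Op 2: add_edge(D, A). Edges now: 2
Op 3: add_edge(G, A). Edges now: 3
Op 4: add_edge(G, E). Edges now: 4
Op 5: add_edge(F, B). Edges now: 5
Op 6: add_edge(F, E). Edges now: 6
Op 7: add_edge(H, D). Edges now: 7
Op 8: add_edge(H, G). Edges now: 8
Op 9: add_edge(H, A). Edges now: 9
Op 10: add_edge(H, F). Edges now: 10
Op 11: add_edge(C, A). Edges now: 11
Compute levels (Kahn BFS):
  sources (in-degree 0): C, H
  process C: level=0
    C->A: in-degree(A)=3, level(A)>=1
  process H: level=0
    H->A: in-degree(A)=2, level(A)>=1
    H->D: in-degree(D)=0, level(D)=1, enqueue
    H->F: in-degree(F)=1, level(F)>=1
    H->G: in-degree(G)=0, level(G)=1, enqueue
  process D: level=1
    D->A: in-degree(A)=1, level(A)>=2
  process G: level=1
    G->A: in-degree(A)=0, level(A)=2, enqueue
    G->E: in-degree(E)=1, level(E)>=2
    G->F: in-degree(F)=0, level(F)=2, enqueue
  process A: level=2
  process F: level=2
    F->B: in-degree(B)=0, level(B)=3, enqueue
    F->E: in-degree(E)=0, level(E)=3, enqueue
  process B: level=3
  process E: level=3
All levels: A:2, B:3, C:0, D:1, E:3, F:2, G:1, H:0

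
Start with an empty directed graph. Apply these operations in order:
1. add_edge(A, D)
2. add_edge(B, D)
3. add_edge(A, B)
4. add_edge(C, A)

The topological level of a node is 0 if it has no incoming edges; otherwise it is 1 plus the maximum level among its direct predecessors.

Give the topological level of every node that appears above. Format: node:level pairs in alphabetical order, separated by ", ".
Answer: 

Op 1: add_edge(A, D). Edges now: 1
Op 2: add_edge(B, D). Edges now: 2
Op 3: add_edge(A, B). Edges now: 3
Op 4: add_edge(C, A). Edges now: 4
Compute levels (Kahn BFS):
  sources (in-degree 0): C
  process C: level=0
    C->A: in-degree(A)=0, level(A)=1, enqueue
  process A: level=1
    A->B: in-degree(B)=0, level(B)=2, enqueue
    A->D: in-degree(D)=1, level(D)>=2
  process B: level=2
    B->D: in-degree(D)=0, level(D)=3, enqueue
  process D: level=3
All levels: A:1, B:2, C:0, D:3

Answer: A:1, B:2, C:0, D:3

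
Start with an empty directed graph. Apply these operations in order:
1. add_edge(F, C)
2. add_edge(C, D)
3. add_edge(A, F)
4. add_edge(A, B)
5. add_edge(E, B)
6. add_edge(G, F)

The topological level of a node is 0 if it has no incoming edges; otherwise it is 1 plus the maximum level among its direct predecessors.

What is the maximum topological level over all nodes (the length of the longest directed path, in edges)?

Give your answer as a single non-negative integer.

Answer: 3

Derivation:
Op 1: add_edge(F, C). Edges now: 1
Op 2: add_edge(C, D). Edges now: 2
Op 3: add_edge(A, F). Edges now: 3
Op 4: add_edge(A, B). Edges now: 4
Op 5: add_edge(E, B). Edges now: 5
Op 6: add_edge(G, F). Edges now: 6
Compute levels (Kahn BFS):
  sources (in-degree 0): A, E, G
  process A: level=0
    A->B: in-degree(B)=1, level(B)>=1
    A->F: in-degree(F)=1, level(F)>=1
  process E: level=0
    E->B: in-degree(B)=0, level(B)=1, enqueue
  process G: level=0
    G->F: in-degree(F)=0, level(F)=1, enqueue
  process B: level=1
  process F: level=1
    F->C: in-degree(C)=0, level(C)=2, enqueue
  process C: level=2
    C->D: in-degree(D)=0, level(D)=3, enqueue
  process D: level=3
All levels: A:0, B:1, C:2, D:3, E:0, F:1, G:0
max level = 3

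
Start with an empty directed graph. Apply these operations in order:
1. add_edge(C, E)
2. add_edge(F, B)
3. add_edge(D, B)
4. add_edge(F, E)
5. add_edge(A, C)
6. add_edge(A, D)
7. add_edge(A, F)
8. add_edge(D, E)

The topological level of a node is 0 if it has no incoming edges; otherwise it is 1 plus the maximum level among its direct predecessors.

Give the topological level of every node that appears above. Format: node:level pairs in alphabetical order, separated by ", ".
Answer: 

Answer: A:0, B:2, C:1, D:1, E:2, F:1

Derivation:
Op 1: add_edge(C, E). Edges now: 1
Op 2: add_edge(F, B). Edges now: 2
Op 3: add_edge(D, B). Edges now: 3
Op 4: add_edge(F, E). Edges now: 4
Op 5: add_edge(A, C). Edges now: 5
Op 6: add_edge(A, D). Edges now: 6
Op 7: add_edge(A, F). Edges now: 7
Op 8: add_edge(D, E). Edges now: 8
Compute levels (Kahn BFS):
  sources (in-degree 0): A
  process A: level=0
    A->C: in-degree(C)=0, level(C)=1, enqueue
    A->D: in-degree(D)=0, level(D)=1, enqueue
    A->F: in-degree(F)=0, level(F)=1, enqueue
  process C: level=1
    C->E: in-degree(E)=2, level(E)>=2
  process D: level=1
    D->B: in-degree(B)=1, level(B)>=2
    D->E: in-degree(E)=1, level(E)>=2
  process F: level=1
    F->B: in-degree(B)=0, level(B)=2, enqueue
    F->E: in-degree(E)=0, level(E)=2, enqueue
  process B: level=2
  process E: level=2
All levels: A:0, B:2, C:1, D:1, E:2, F:1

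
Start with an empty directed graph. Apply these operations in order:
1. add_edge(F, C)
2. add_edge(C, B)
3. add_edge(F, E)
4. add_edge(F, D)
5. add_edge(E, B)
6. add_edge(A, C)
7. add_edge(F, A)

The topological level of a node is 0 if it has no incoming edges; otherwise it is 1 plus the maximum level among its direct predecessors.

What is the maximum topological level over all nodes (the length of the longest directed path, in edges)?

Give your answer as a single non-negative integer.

Op 1: add_edge(F, C). Edges now: 1
Op 2: add_edge(C, B). Edges now: 2
Op 3: add_edge(F, E). Edges now: 3
Op 4: add_edge(F, D). Edges now: 4
Op 5: add_edge(E, B). Edges now: 5
Op 6: add_edge(A, C). Edges now: 6
Op 7: add_edge(F, A). Edges now: 7
Compute levels (Kahn BFS):
  sources (in-degree 0): F
  process F: level=0
    F->A: in-degree(A)=0, level(A)=1, enqueue
    F->C: in-degree(C)=1, level(C)>=1
    F->D: in-degree(D)=0, level(D)=1, enqueue
    F->E: in-degree(E)=0, level(E)=1, enqueue
  process A: level=1
    A->C: in-degree(C)=0, level(C)=2, enqueue
  process D: level=1
  process E: level=1
    E->B: in-degree(B)=1, level(B)>=2
  process C: level=2
    C->B: in-degree(B)=0, level(B)=3, enqueue
  process B: level=3
All levels: A:1, B:3, C:2, D:1, E:1, F:0
max level = 3

Answer: 3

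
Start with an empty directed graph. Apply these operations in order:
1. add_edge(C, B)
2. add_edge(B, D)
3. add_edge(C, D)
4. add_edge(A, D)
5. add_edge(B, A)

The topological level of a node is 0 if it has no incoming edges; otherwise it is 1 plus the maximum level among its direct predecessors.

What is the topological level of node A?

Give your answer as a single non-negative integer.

Op 1: add_edge(C, B). Edges now: 1
Op 2: add_edge(B, D). Edges now: 2
Op 3: add_edge(C, D). Edges now: 3
Op 4: add_edge(A, D). Edges now: 4
Op 5: add_edge(B, A). Edges now: 5
Compute levels (Kahn BFS):
  sources (in-degree 0): C
  process C: level=0
    C->B: in-degree(B)=0, level(B)=1, enqueue
    C->D: in-degree(D)=2, level(D)>=1
  process B: level=1
    B->A: in-degree(A)=0, level(A)=2, enqueue
    B->D: in-degree(D)=1, level(D)>=2
  process A: level=2
    A->D: in-degree(D)=0, level(D)=3, enqueue
  process D: level=3
All levels: A:2, B:1, C:0, D:3
level(A) = 2

Answer: 2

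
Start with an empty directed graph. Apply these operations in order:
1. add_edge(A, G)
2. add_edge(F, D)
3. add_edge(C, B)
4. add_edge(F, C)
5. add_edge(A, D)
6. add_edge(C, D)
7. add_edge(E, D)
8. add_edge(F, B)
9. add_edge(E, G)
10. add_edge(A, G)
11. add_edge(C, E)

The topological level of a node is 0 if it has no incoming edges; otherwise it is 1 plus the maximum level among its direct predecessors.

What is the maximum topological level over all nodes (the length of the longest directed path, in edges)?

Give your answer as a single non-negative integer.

Answer: 3

Derivation:
Op 1: add_edge(A, G). Edges now: 1
Op 2: add_edge(F, D). Edges now: 2
Op 3: add_edge(C, B). Edges now: 3
Op 4: add_edge(F, C). Edges now: 4
Op 5: add_edge(A, D). Edges now: 5
Op 6: add_edge(C, D). Edges now: 6
Op 7: add_edge(E, D). Edges now: 7
Op 8: add_edge(F, B). Edges now: 8
Op 9: add_edge(E, G). Edges now: 9
Op 10: add_edge(A, G) (duplicate, no change). Edges now: 9
Op 11: add_edge(C, E). Edges now: 10
Compute levels (Kahn BFS):
  sources (in-degree 0): A, F
  process A: level=0
    A->D: in-degree(D)=3, level(D)>=1
    A->G: in-degree(G)=1, level(G)>=1
  process F: level=0
    F->B: in-degree(B)=1, level(B)>=1
    F->C: in-degree(C)=0, level(C)=1, enqueue
    F->D: in-degree(D)=2, level(D)>=1
  process C: level=1
    C->B: in-degree(B)=0, level(B)=2, enqueue
    C->D: in-degree(D)=1, level(D)>=2
    C->E: in-degree(E)=0, level(E)=2, enqueue
  process B: level=2
  process E: level=2
    E->D: in-degree(D)=0, level(D)=3, enqueue
    E->G: in-degree(G)=0, level(G)=3, enqueue
  process D: level=3
  process G: level=3
All levels: A:0, B:2, C:1, D:3, E:2, F:0, G:3
max level = 3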